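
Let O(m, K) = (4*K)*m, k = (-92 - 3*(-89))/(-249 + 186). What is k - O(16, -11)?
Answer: 6311/9 ≈ 701.22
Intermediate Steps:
k = -25/9 (k = (-92 + 267)/(-63) = 175*(-1/63) = -25/9 ≈ -2.7778)
O(m, K) = 4*K*m
k - O(16, -11) = -25/9 - 4*(-11)*16 = -25/9 - 1*(-704) = -25/9 + 704 = 6311/9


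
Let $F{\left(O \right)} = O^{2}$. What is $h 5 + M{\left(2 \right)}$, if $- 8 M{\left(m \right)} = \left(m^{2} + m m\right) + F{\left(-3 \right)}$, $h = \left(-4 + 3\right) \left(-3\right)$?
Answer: $\frac{103}{8} \approx 12.875$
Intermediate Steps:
$h = 3$ ($h = \left(-1\right) \left(-3\right) = 3$)
$M{\left(m \right)} = - \frac{9}{8} - \frac{m^{2}}{4}$ ($M{\left(m \right)} = - \frac{\left(m^{2} + m m\right) + \left(-3\right)^{2}}{8} = - \frac{\left(m^{2} + m^{2}\right) + 9}{8} = - \frac{2 m^{2} + 9}{8} = - \frac{9 + 2 m^{2}}{8} = - \frac{9}{8} - \frac{m^{2}}{4}$)
$h 5 + M{\left(2 \right)} = 3 \cdot 5 - \left(\frac{9}{8} + \frac{2^{2}}{4}\right) = 15 - \frac{17}{8} = \frac{103}{8}$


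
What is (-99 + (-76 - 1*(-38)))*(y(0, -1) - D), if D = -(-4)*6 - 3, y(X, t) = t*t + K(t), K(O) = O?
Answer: 2877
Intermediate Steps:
y(X, t) = t + t**2 (y(X, t) = t*t + t = t**2 + t = t + t**2)
D = 21 (D = -4*(-6) - 3 = 24 - 3 = 21)
(-99 + (-76 - 1*(-38)))*(y(0, -1) - D) = (-99 + (-76 - 1*(-38)))*(-(1 - 1) - 1*21) = (-99 + (-76 + 38))*(-1*0 - 21) = (-99 - 38)*(0 - 21) = -137*(-21) = 2877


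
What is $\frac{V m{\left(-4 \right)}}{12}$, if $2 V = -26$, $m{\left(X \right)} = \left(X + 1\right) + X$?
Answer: $\frac{91}{12} \approx 7.5833$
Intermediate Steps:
$m{\left(X \right)} = 1 + 2 X$ ($m{\left(X \right)} = \left(1 + X\right) + X = 1 + 2 X$)
$V = -13$ ($V = \frac{1}{2} \left(-26\right) = -13$)
$\frac{V m{\left(-4 \right)}}{12} = \frac{\left(-13\right) \left(1 + 2 \left(-4\right)\right)}{12} = - 13 \left(1 - 8\right) \frac{1}{12} = \left(-13\right) \left(-7\right) \frac{1}{12} = 91 \cdot \frac{1}{12} = \frac{91}{12}$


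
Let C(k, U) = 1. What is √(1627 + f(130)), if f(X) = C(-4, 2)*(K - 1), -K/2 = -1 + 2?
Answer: 2*√406 ≈ 40.299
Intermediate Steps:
K = -2 (K = -2*(-1 + 2) = -2*1 = -2)
f(X) = -3 (f(X) = 1*(-2 - 1) = 1*(-3) = -3)
√(1627 + f(130)) = √(1627 - 3) = √1624 = 2*√406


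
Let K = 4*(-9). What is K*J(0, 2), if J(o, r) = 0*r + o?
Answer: 0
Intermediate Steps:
J(o, r) = o (J(o, r) = 0 + o = o)
K = -36
K*J(0, 2) = -36*0 = 0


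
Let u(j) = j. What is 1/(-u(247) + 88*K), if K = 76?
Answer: 1/6441 ≈ 0.00015526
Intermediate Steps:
1/(-u(247) + 88*K) = 1/(-1*247 + 88*76) = 1/(-247 + 6688) = 1/6441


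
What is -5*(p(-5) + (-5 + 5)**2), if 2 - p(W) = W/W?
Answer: -5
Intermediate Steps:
p(W) = 1 (p(W) = 2 - W/W = 2 - 1*1 = 2 - 1 = 1)
-5*(p(-5) + (-5 + 5)**2) = -5*(1 + (-5 + 5)**2) = -5*(1 + 0**2) = -5*(1 + 0) = -5*1 = -5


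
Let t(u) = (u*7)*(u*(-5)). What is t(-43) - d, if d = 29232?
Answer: -93947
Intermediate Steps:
t(u) = -35*u**2 (t(u) = (7*u)*(-5*u) = -35*u**2)
t(-43) - d = -35*(-43)**2 - 1*29232 = -35*1849 - 29232 = -64715 - 29232 = -93947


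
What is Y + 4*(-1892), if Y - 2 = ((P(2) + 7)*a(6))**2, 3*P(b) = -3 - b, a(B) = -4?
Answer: -63998/9 ≈ -7110.9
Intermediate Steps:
P(b) = -1 - b/3 (P(b) = (-3 - b)/3 = -1 - b/3)
Y = 4114/9 (Y = 2 + (((-1 - 1/3*2) + 7)*(-4))**2 = 2 + (((-1 - 2/3) + 7)*(-4))**2 = 2 + ((-5/3 + 7)*(-4))**2 = 2 + ((16/3)*(-4))**2 = 2 + (-64/3)**2 = 2 + 4096/9 = 4114/9 ≈ 457.11)
Y + 4*(-1892) = 4114/9 + 4*(-1892) = 4114/9 - 7568 = -63998/9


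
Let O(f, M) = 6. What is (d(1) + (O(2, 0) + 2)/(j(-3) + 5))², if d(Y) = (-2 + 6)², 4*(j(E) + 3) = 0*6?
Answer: 400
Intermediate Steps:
j(E) = -3 (j(E) = -3 + (0*6)/4 = -3 + (¼)*0 = -3 + 0 = -3)
d(Y) = 16 (d(Y) = 4² = 16)
(d(1) + (O(2, 0) + 2)/(j(-3) + 5))² = (16 + (6 + 2)/(-3 + 5))² = (16 + 8/2)² = (16 + 8*(½))² = (16 + 4)² = 20² = 400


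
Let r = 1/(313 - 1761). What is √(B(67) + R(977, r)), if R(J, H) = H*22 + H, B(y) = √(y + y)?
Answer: √(-8326 + 524176*√134)/724 ≈ 3.4000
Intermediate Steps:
B(y) = √2*√y (B(y) = √(2*y) = √2*√y)
r = -1/1448 (r = 1/(-1448) = -1/1448 ≈ -0.00069061)
R(J, H) = 23*H (R(J, H) = 22*H + H = 23*H)
√(B(67) + R(977, r)) = √(√2*√67 + 23*(-1/1448)) = √(√134 - 23/1448) = √(-23/1448 + √134)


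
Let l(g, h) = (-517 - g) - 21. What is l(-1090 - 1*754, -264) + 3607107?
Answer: 3608413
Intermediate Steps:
l(g, h) = -538 - g
l(-1090 - 1*754, -264) + 3607107 = (-538 - (-1090 - 1*754)) + 3607107 = (-538 - (-1090 - 754)) + 3607107 = (-538 - 1*(-1844)) + 3607107 = (-538 + 1844) + 3607107 = 1306 + 3607107 = 3608413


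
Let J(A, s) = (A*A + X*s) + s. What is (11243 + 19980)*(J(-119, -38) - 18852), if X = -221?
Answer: 114557187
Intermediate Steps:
J(A, s) = A² - 220*s (J(A, s) = (A*A - 221*s) + s = (A² - 221*s) + s = A² - 220*s)
(11243 + 19980)*(J(-119, -38) - 18852) = (11243 + 19980)*(((-119)² - 220*(-38)) - 18852) = 31223*((14161 + 8360) - 18852) = 31223*(22521 - 18852) = 31223*3669 = 114557187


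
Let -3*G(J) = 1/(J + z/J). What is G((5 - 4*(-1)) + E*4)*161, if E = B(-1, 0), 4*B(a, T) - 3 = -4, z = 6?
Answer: -92/15 ≈ -6.1333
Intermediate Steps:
B(a, T) = -¼ (B(a, T) = ¾ + (¼)*(-4) = ¾ - 1 = -¼)
E = -¼ ≈ -0.25000
G(J) = -1/(3*(J + 6/J))
G((5 - 4*(-1)) + E*4)*161 = -((5 - 4*(-1)) - ¼*4)/(18 + 3*((5 - 4*(-1)) - ¼*4)²)*161 = -((5 + 4) - 1)/(18 + 3*((5 + 4) - 1)²)*161 = -(9 - 1)/(18 + 3*(9 - 1)²)*161 = -1*8/(18 + 3*8²)*161 = -1*8/(18 + 3*64)*161 = -1*8/(18 + 192)*161 = -1*8/210*161 = -1*8*1/210*161 = -4/105*161 = -92/15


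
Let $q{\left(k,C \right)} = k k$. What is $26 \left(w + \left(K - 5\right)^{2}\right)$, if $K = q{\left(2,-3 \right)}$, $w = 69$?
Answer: $1820$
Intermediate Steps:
$q{\left(k,C \right)} = k^{2}$
$K = 4$ ($K = 2^{2} = 4$)
$26 \left(w + \left(K - 5\right)^{2}\right) = 26 \left(69 + \left(4 - 5\right)^{2}\right) = 26 \left(69 + \left(-1\right)^{2}\right) = 26 \left(69 + 1\right) = 26 \cdot 70 = 1820$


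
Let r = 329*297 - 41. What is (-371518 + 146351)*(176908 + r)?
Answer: -61826354860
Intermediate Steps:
r = 97672 (r = 97713 - 41 = 97672)
(-371518 + 146351)*(176908 + r) = (-371518 + 146351)*(176908 + 97672) = -225167*274580 = -61826354860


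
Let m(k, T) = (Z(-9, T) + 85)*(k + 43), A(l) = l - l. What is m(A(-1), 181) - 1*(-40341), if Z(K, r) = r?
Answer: 51779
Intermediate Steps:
A(l) = 0
m(k, T) = (43 + k)*(85 + T) (m(k, T) = (T + 85)*(k + 43) = (85 + T)*(43 + k) = (43 + k)*(85 + T))
m(A(-1), 181) - 1*(-40341) = (3655 + 43*181 + 85*0 + 181*0) - 1*(-40341) = (3655 + 7783 + 0 + 0) + 40341 = 11438 + 40341 = 51779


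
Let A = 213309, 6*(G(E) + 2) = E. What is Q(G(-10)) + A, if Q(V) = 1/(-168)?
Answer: 35835911/168 ≈ 2.1331e+5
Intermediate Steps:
G(E) = -2 + E/6
Q(V) = -1/168
Q(G(-10)) + A = -1/168 + 213309 = 35835911/168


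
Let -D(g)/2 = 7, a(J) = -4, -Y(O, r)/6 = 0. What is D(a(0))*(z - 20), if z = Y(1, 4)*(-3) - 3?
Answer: 322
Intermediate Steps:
Y(O, r) = 0 (Y(O, r) = -6*0 = 0)
D(g) = -14 (D(g) = -2*7 = -14)
z = -3 (z = 0*(-3) - 3 = 0 - 3 = -3)
D(a(0))*(z - 20) = -14*(-3 - 20) = -14*(-23) = 322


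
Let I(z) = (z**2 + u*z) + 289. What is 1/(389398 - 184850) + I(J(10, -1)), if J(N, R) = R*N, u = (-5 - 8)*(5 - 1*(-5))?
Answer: 345481573/204548 ≈ 1689.0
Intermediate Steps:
u = -130 (u = -13*(5 + 5) = -13*10 = -130)
J(N, R) = N*R
I(z) = 289 + z**2 - 130*z (I(z) = (z**2 - 130*z) + 289 = 289 + z**2 - 130*z)
1/(389398 - 184850) + I(J(10, -1)) = 1/(389398 - 184850) + (289 + (10*(-1))**2 - 1300*(-1)) = 1/204548 + (289 + (-10)**2 - 130*(-10)) = 1/204548 + (289 + 100 + 1300) = 1/204548 + 1689 = 345481573/204548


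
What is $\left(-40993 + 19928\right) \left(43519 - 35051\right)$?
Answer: $-178378420$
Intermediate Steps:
$\left(-40993 + 19928\right) \left(43519 - 35051\right) = \left(-21065\right) 8468 = -178378420$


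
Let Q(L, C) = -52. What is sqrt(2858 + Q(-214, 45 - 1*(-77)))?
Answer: sqrt(2806) ≈ 52.972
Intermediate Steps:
sqrt(2858 + Q(-214, 45 - 1*(-77))) = sqrt(2858 - 52) = sqrt(2806)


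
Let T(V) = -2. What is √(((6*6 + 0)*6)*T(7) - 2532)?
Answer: 2*I*√741 ≈ 54.443*I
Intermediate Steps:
√(((6*6 + 0)*6)*T(7) - 2532) = √(((6*6 + 0)*6)*(-2) - 2532) = √(((36 + 0)*6)*(-2) - 2532) = √((36*6)*(-2) - 2532) = √(216*(-2) - 2532) = √(-432 - 2532) = √(-2964) = 2*I*√741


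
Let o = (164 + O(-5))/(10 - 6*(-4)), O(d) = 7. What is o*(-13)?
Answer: -2223/34 ≈ -65.382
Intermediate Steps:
o = 171/34 (o = (164 + 7)/(10 - 6*(-4)) = 171/(10 + 24) = 171/34 ≈ 5.0294)
o*(-13) = (171/34)*(-13) = -2223/34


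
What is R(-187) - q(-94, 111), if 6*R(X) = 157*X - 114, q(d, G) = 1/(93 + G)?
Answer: -1002083/204 ≈ -4912.2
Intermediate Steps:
R(X) = -19 + 157*X/6 (R(X) = (157*X - 114)/6 = (-114 + 157*X)/6 = -19 + 157*X/6)
R(-187) - q(-94, 111) = (-19 + (157/6)*(-187)) - 1/(93 + 111) = (-19 - 29359/6) - 1/204 = -29473/6 - 1*1/204 = -29473/6 - 1/204 = -1002083/204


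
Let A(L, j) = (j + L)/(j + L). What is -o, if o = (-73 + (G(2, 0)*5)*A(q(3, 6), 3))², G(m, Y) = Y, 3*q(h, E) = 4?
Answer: -5329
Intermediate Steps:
q(h, E) = 4/3 (q(h, E) = (⅓)*4 = 4/3)
A(L, j) = 1 (A(L, j) = (L + j)/(L + j) = 1)
o = 5329 (o = (-73 + (0*5)*1)² = (-73 + 0*1)² = (-73 + 0)² = (-73)² = 5329)
-o = -1*5329 = -5329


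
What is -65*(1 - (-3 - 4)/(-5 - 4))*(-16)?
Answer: 2080/9 ≈ 231.11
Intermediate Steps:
-65*(1 - (-3 - 4)/(-5 - 4))*(-16) = -65*(1 - (-7)/(-9))*(-16) = -65*(1 - (-7)*(-1)/9)*(-16) = -65*(1 - 1*7/9)*(-16) = -65*(1 - 7/9)*(-16) = -65*2/9*(-16) = -130/9*(-16) = 2080/9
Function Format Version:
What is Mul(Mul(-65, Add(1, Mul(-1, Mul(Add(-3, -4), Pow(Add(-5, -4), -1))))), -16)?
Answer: Rational(2080, 9) ≈ 231.11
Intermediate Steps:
Mul(Mul(-65, Add(1, Mul(-1, Mul(Add(-3, -4), Pow(Add(-5, -4), -1))))), -16) = Mul(Mul(-65, Add(1, Mul(-1, Mul(-7, Pow(-9, -1))))), -16) = Mul(Mul(-65, Add(1, Mul(-1, Mul(-7, Rational(-1, 9))))), -16) = Mul(Mul(-65, Add(1, Mul(-1, Rational(7, 9)))), -16) = Mul(Mul(-65, Add(1, Rational(-7, 9))), -16) = Mul(Mul(-65, Rational(2, 9)), -16) = Mul(Rational(-130, 9), -16) = Rational(2080, 9)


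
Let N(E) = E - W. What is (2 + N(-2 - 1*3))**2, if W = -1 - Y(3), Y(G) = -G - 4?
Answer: 81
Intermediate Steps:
Y(G) = -4 - G
W = 6 (W = -1 - (-4 - 1*3) = -1 - (-4 - 3) = -1 - 1*(-7) = -1 + 7 = 6)
N(E) = -6 + E (N(E) = E - 1*6 = E - 6 = -6 + E)
(2 + N(-2 - 1*3))**2 = (2 + (-6 + (-2 - 1*3)))**2 = (2 + (-6 + (-2 - 3)))**2 = (2 + (-6 - 5))**2 = (2 - 11)**2 = (-9)**2 = 81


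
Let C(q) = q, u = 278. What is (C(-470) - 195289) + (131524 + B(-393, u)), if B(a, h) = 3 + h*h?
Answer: 13052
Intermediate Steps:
B(a, h) = 3 + h²
(C(-470) - 195289) + (131524 + B(-393, u)) = (-470 - 195289) + (131524 + (3 + 278²)) = -195759 + (131524 + (3 + 77284)) = -195759 + (131524 + 77287) = -195759 + 208811 = 13052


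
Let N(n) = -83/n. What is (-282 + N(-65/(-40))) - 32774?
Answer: -430392/13 ≈ -33107.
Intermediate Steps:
(-282 + N(-65/(-40))) - 32774 = (-282 - 83/((-65/(-40)))) - 32774 = (-282 - 83/((-65*(-1/40)))) - 32774 = (-282 - 83/13/8) - 32774 = (-282 - 83*8/13) - 32774 = (-282 - 664/13) - 32774 = -4330/13 - 32774 = -430392/13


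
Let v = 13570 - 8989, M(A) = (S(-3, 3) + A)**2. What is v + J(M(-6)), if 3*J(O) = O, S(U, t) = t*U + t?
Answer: 4629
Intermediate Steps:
S(U, t) = t + U*t (S(U, t) = U*t + t = t + U*t)
M(A) = (-6 + A)**2 (M(A) = (3*(1 - 3) + A)**2 = (3*(-2) + A)**2 = (-6 + A)**2)
J(O) = O/3
v = 4581
v + J(M(-6)) = 4581 + (-6 - 6)**2/3 = 4581 + (1/3)*(-12)**2 = 4581 + (1/3)*144 = 4581 + 48 = 4629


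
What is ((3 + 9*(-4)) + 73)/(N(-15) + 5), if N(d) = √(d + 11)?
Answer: 200/29 - 80*I/29 ≈ 6.8966 - 2.7586*I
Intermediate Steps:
N(d) = √(11 + d)
((3 + 9*(-4)) + 73)/(N(-15) + 5) = ((3 + 9*(-4)) + 73)/(√(11 - 15) + 5) = ((3 - 36) + 73)/(√(-4) + 5) = (-33 + 73)/(2*I + 5) = 40/(5 + 2*I) = 40*((5 - 2*I)/29) = 40*(5 - 2*I)/29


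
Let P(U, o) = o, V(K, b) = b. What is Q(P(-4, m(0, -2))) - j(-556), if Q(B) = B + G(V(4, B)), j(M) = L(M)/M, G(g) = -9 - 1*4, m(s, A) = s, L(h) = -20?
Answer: -1812/139 ≈ -13.036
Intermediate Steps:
G(g) = -13 (G(g) = -9 - 4 = -13)
j(M) = -20/M
Q(B) = -13 + B (Q(B) = B - 13 = -13 + B)
Q(P(-4, m(0, -2))) - j(-556) = (-13 + 0) - (-20)/(-556) = -13 - (-20)*(-1)/556 = -13 - 1*5/139 = -13 - 5/139 = -1812/139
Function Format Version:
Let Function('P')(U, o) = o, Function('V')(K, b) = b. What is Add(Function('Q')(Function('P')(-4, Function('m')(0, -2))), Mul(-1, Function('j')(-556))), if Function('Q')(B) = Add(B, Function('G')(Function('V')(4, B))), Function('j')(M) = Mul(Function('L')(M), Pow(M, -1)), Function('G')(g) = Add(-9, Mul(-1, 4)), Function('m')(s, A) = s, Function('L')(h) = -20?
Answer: Rational(-1812, 139) ≈ -13.036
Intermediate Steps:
Function('G')(g) = -13 (Function('G')(g) = Add(-9, -4) = -13)
Function('j')(M) = Mul(-20, Pow(M, -1))
Function('Q')(B) = Add(-13, B) (Function('Q')(B) = Add(B, -13) = Add(-13, B))
Add(Function('Q')(Function('P')(-4, Function('m')(0, -2))), Mul(-1, Function('j')(-556))) = Add(Add(-13, 0), Mul(-1, Mul(-20, Pow(-556, -1)))) = Add(-13, Mul(-1, Mul(-20, Rational(-1, 556)))) = Add(-13, Mul(-1, Rational(5, 139))) = Add(-13, Rational(-5, 139)) = Rational(-1812, 139)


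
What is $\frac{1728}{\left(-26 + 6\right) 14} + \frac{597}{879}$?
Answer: $- \frac{56323}{10255} \approx -5.4922$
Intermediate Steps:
$\frac{1728}{\left(-26 + 6\right) 14} + \frac{597}{879} = \frac{1728}{\left(-20\right) 14} + 597 \cdot \frac{1}{879} = \frac{1728}{-280} + \frac{199}{293} = 1728 \left(- \frac{1}{280}\right) + \frac{199}{293} = - \frac{216}{35} + \frac{199}{293} = - \frac{56323}{10255}$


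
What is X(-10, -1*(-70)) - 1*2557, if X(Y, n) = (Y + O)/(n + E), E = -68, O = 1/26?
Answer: -133223/52 ≈ -2562.0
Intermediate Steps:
O = 1/26 (O = 1*(1/26) = 1/26 ≈ 0.038462)
X(Y, n) = (1/26 + Y)/(-68 + n) (X(Y, n) = (Y + 1/26)/(n - 68) = (1/26 + Y)/(-68 + n))
X(-10, -1*(-70)) - 1*2557 = (1/26 - 10)/(-68 - 1*(-70)) - 1*2557 = -259/26/(-68 + 70) - 2557 = -259/26/2 - 2557 = (1/2)*(-259/26) - 2557 = -259/52 - 2557 = -133223/52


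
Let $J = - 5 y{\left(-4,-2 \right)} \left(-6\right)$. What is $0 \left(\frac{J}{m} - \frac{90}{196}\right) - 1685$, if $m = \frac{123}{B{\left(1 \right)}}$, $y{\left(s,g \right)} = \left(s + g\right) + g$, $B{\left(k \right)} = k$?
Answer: $-1685$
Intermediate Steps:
$y{\left(s,g \right)} = s + 2 g$ ($y{\left(s,g \right)} = \left(g + s\right) + g = s + 2 g$)
$J = -240$ ($J = - 5 \left(-4 + 2 \left(-2\right)\right) \left(-6\right) = - 5 \left(-4 - 4\right) \left(-6\right) = \left(-5\right) \left(-8\right) \left(-6\right) = 40 \left(-6\right) = -240$)
$m = 123$ ($m = \frac{123}{1} = 123 \cdot 1 = 123$)
$0 \left(\frac{J}{m} - \frac{90}{196}\right) - 1685 = 0 \left(- \frac{240}{123} - \frac{90}{196}\right) - 1685 = 0 \left(\left(-240\right) \frac{1}{123} - \frac{45}{98}\right) - 1685 = 0 \left(- \frac{80}{41} - \frac{45}{98}\right) - 1685 = 0 \left(- \frac{9685}{4018}\right) - 1685 = 0 - 1685 = -1685$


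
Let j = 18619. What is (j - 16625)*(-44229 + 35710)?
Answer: -16986886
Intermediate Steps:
(j - 16625)*(-44229 + 35710) = (18619 - 16625)*(-44229 + 35710) = 1994*(-8519) = -16986886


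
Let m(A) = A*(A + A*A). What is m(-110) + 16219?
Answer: -1302681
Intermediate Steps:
m(A) = A*(A + A²)
m(-110) + 16219 = (-110)²*(1 - 110) + 16219 = 12100*(-109) + 16219 = -1318900 + 16219 = -1302681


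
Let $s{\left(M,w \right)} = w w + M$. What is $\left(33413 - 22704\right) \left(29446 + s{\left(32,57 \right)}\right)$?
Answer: $350473443$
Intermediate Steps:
$s{\left(M,w \right)} = M + w^{2}$ ($s{\left(M,w \right)} = w^{2} + M = M + w^{2}$)
$\left(33413 - 22704\right) \left(29446 + s{\left(32,57 \right)}\right) = \left(33413 - 22704\right) \left(29446 + \left(32 + 57^{2}\right)\right) = 10709 \left(29446 + \left(32 + 3249\right)\right) = 10709 \left(29446 + 3281\right) = 10709 \cdot 32727 = 350473443$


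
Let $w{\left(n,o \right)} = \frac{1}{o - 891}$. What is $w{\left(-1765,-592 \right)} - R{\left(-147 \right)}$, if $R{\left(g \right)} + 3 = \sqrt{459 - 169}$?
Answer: $\frac{4448}{1483} - \sqrt{290} \approx -14.03$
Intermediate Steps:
$w{\left(n,o \right)} = \frac{1}{-891 + o}$
$R{\left(g \right)} = -3 + \sqrt{290}$ ($R{\left(g \right)} = -3 + \sqrt{459 - 169} = -3 + \sqrt{290}$)
$w{\left(-1765,-592 \right)} - R{\left(-147 \right)} = \frac{1}{-891 - 592} - \left(-3 + \sqrt{290}\right) = \frac{1}{-1483} + \left(3 - \sqrt{290}\right) = - \frac{1}{1483} + \left(3 - \sqrt{290}\right) = \frac{4448}{1483} - \sqrt{290}$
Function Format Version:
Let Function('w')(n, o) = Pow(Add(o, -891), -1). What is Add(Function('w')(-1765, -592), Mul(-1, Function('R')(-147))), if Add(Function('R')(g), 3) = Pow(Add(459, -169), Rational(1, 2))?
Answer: Add(Rational(4448, 1483), Mul(-1, Pow(290, Rational(1, 2)))) ≈ -14.030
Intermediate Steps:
Function('w')(n, o) = Pow(Add(-891, o), -1)
Function('R')(g) = Add(-3, Pow(290, Rational(1, 2))) (Function('R')(g) = Add(-3, Pow(Add(459, -169), Rational(1, 2))) = Add(-3, Pow(290, Rational(1, 2))))
Add(Function('w')(-1765, -592), Mul(-1, Function('R')(-147))) = Add(Pow(Add(-891, -592), -1), Mul(-1, Add(-3, Pow(290, Rational(1, 2))))) = Add(Pow(-1483, -1), Add(3, Mul(-1, Pow(290, Rational(1, 2))))) = Add(Rational(-1, 1483), Add(3, Mul(-1, Pow(290, Rational(1, 2))))) = Add(Rational(4448, 1483), Mul(-1, Pow(290, Rational(1, 2))))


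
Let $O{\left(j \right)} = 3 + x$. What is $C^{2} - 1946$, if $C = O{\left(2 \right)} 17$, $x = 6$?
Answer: $21463$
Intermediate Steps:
$O{\left(j \right)} = 9$ ($O{\left(j \right)} = 3 + 6 = 9$)
$C = 153$ ($C = 9 \cdot 17 = 153$)
$C^{2} - 1946 = 153^{2} - 1946 = 23409 - 1946 = 21463$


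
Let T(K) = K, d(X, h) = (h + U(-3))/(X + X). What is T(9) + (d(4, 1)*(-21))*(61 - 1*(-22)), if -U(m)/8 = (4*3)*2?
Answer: 332985/8 ≈ 41623.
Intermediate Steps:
U(m) = -192 (U(m) = -8*4*3*2 = -96*2 = -8*24 = -192)
d(X, h) = (-192 + h)/(2*X) (d(X, h) = (h - 192)/(X + X) = (-192 + h)/((2*X)) = (-192 + h)*(1/(2*X)) = (-192 + h)/(2*X))
T(9) + (d(4, 1)*(-21))*(61 - 1*(-22)) = 9 + (((½)*(-192 + 1)/4)*(-21))*(61 - 1*(-22)) = 9 + (((½)*(¼)*(-191))*(-21))*(61 + 22) = 9 - 191/8*(-21)*83 = 9 + (4011/8)*83 = 9 + 332913/8 = 332985/8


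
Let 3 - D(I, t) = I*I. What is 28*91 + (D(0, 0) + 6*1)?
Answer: 2557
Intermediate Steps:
D(I, t) = 3 - I**2 (D(I, t) = 3 - I*I = 3 - I**2)
28*91 + (D(0, 0) + 6*1) = 28*91 + ((3 - 1*0**2) + 6*1) = 2548 + ((3 - 1*0) + 6) = 2548 + ((3 + 0) + 6) = 2548 + (3 + 6) = 2548 + 9 = 2557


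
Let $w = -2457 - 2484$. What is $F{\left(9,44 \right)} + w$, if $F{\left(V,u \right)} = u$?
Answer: $-4897$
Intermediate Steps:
$w = -4941$
$F{\left(9,44 \right)} + w = 44 - 4941 = -4897$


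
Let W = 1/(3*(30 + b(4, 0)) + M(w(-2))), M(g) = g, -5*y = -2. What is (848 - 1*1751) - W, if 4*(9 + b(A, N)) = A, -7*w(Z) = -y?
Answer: -2087771/2312 ≈ -903.02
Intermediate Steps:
y = ⅖ (y = -⅕*(-2) = ⅖ ≈ 0.40000)
w(Z) = 2/35 (w(Z) = -(-1)*2/(7*5) = -⅐*(-⅖) = 2/35)
b(A, N) = -9 + A/4
W = 35/2312 (W = 1/(3*(30 + (-9 + (¼)*4)) + 2/35) = 1/(3*(30 + (-9 + 1)) + 2/35) = 1/(3*(30 - 8) + 2/35) = 1/(3*22 + 2/35) = 1/(66 + 2/35) = 1/(2312/35) = 35/2312 ≈ 0.015138)
(848 - 1*1751) - W = (848 - 1*1751) - 1*35/2312 = (848 - 1751) - 35/2312 = -903 - 35/2312 = -2087771/2312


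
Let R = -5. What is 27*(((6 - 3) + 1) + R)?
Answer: -27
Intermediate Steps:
27*(((6 - 3) + 1) + R) = 27*(((6 - 3) + 1) - 5) = 27*((3 + 1) - 5) = 27*(4 - 5) = 27*(-1) = -27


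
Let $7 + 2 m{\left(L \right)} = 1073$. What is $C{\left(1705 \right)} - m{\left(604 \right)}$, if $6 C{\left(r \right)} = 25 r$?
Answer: $\frac{39427}{6} \approx 6571.2$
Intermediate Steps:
$C{\left(r \right)} = \frac{25 r}{6}$
$m{\left(L \right)} = 533$ ($m{\left(L \right)} = - \frac{7}{2} + \frac{1}{2} \cdot 1073 = - \frac{7}{2} + \frac{1073}{2} = 533$)
$C{\left(1705 \right)} - m{\left(604 \right)} = \frac{25}{6} \cdot 1705 - 533 = \frac{42625}{6} - 533 = \frac{39427}{6}$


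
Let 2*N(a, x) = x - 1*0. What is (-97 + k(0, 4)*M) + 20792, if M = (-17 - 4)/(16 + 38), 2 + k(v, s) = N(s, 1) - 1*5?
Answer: 745111/36 ≈ 20698.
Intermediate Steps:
N(a, x) = x/2 (N(a, x) = (x - 1*0)/2 = (x + 0)/2 = x/2)
k(v, s) = -13/2 (k(v, s) = -2 + ((½)*1 - 1*5) = -2 + (½ - 5) = -2 - 9/2 = -13/2)
M = -7/18 (M = -21/54 = -21*1/54 = -7/18 ≈ -0.38889)
(-97 + k(0, 4)*M) + 20792 = (-97 - 13/2*(-7/18)) + 20792 = (-97 + 91/36) + 20792 = -3401/36 + 20792 = 745111/36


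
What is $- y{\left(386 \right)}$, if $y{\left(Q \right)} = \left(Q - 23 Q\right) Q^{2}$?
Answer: $1265274032$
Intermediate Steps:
$y{\left(Q \right)} = - 22 Q^{3}$ ($y{\left(Q \right)} = - 22 Q Q^{2} = - 22 Q^{3}$)
$- y{\left(386 \right)} = - \left(-22\right) 386^{3} = - \left(-22\right) 57512456 = \left(-1\right) \left(-1265274032\right) = 1265274032$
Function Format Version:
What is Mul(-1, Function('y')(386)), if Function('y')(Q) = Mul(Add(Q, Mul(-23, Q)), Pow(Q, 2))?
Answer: 1265274032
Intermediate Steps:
Function('y')(Q) = Mul(-22, Pow(Q, 3)) (Function('y')(Q) = Mul(Mul(-22, Q), Pow(Q, 2)) = Mul(-22, Pow(Q, 3)))
Mul(-1, Function('y')(386)) = Mul(-1, Mul(-22, Pow(386, 3))) = Mul(-1, Mul(-22, 57512456)) = Mul(-1, -1265274032) = 1265274032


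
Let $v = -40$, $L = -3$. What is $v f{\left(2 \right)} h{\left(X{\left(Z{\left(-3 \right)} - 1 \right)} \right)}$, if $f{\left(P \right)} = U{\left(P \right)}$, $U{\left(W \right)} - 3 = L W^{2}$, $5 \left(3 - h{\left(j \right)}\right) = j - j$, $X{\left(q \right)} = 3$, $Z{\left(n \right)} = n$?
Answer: $1080$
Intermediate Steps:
$h{\left(j \right)} = 3$ ($h{\left(j \right)} = 3 - \frac{j - j}{5} = 3 - 0 = 3 + 0 = 3$)
$U{\left(W \right)} = 3 - 3 W^{2}$
$f{\left(P \right)} = 3 - 3 P^{2}$
$v f{\left(2 \right)} h{\left(X{\left(Z{\left(-3 \right)} - 1 \right)} \right)} = - 40 \left(3 - 3 \cdot 2^{2}\right) 3 = - 40 \left(3 - 12\right) 3 = \left(-40\right) \left(-9\right) 3 = 360 \cdot 3 = 1080$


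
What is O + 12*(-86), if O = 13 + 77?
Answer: -942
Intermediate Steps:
O = 90
O + 12*(-86) = 90 + 12*(-86) = 90 - 1032 = -942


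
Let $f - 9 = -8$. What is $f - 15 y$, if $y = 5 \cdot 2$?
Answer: $-149$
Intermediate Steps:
$f = 1$ ($f = 9 - 8 = 1$)
$y = 10$
$f - 15 y = 1 - 150 = -149$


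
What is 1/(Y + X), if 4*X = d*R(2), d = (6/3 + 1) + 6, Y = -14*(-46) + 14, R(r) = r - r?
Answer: 1/658 ≈ 0.0015198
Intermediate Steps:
R(r) = 0
Y = 658 (Y = 644 + 14 = 658)
d = 9 (d = (6*(⅓) + 1) + 6 = (2 + 1) + 6 = 3 + 6 = 9)
X = 0 (X = (9*0)/4 = (¼)*0 = 0)
1/(Y + X) = 1/(658 + 0) = 1/658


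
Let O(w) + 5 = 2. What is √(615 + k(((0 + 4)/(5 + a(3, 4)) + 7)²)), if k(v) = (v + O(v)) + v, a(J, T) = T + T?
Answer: √121478/13 ≈ 26.811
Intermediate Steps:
a(J, T) = 2*T
O(w) = -3 (O(w) = -5 + 2 = -3)
k(v) = -3 + 2*v (k(v) = (v - 3) + v = (-3 + v) + v = -3 + 2*v)
√(615 + k(((0 + 4)/(5 + a(3, 4)) + 7)²)) = √(615 + (-3 + 2*((0 + 4)/(5 + 2*4) + 7)²)) = √(615 + (-3 + 2*(4/(5 + 8) + 7)²)) = √(615 + (-3 + 2*(4/13 + 7)²)) = √(615 + (-3 + 2*(95/13)²)) = √(615 + (-3 + 2*(9025/169))) = √(615 + (-3 + 18050/169)) = √(615 + 17543/169) = √(121478/169) = √121478/13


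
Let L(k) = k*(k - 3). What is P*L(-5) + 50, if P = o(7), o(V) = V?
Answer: 330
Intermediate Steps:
L(k) = k*(-3 + k)
P = 7
P*L(-5) + 50 = 7*(-5*(-3 - 5)) + 50 = 7*(-5*(-8)) + 50 = 7*40 + 50 = 280 + 50 = 330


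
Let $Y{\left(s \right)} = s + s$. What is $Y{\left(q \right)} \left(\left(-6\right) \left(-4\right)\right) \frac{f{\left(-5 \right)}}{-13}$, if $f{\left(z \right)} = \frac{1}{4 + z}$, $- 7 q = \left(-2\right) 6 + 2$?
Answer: $\frac{480}{91} \approx 5.2747$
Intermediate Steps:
$q = \frac{10}{7}$ ($q = - \frac{\left(-2\right) 6 + 2}{7} = - \frac{-12 + 2}{7} = \left(- \frac{1}{7}\right) \left(-10\right) = \frac{10}{7} \approx 1.4286$)
$Y{\left(s \right)} = 2 s$
$Y{\left(q \right)} \left(\left(-6\right) \left(-4\right)\right) \frac{f{\left(-5 \right)}}{-13} = 2 \cdot \frac{10}{7} \left(\left(-6\right) \left(-4\right)\right) \frac{1}{\left(4 - 5\right) \left(-13\right)} = \frac{20}{7} \cdot 24 \frac{1}{-1} \left(- \frac{1}{13}\right) = \frac{480 \left(\left(-1\right) \left(- \frac{1}{13}\right)\right)}{7} = \frac{480}{7} \cdot \frac{1}{13} = \frac{480}{91}$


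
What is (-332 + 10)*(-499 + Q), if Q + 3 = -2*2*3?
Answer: 165508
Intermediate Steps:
Q = -15 (Q = -3 - 2*2*3 = -3 - 4*3 = -3 - 12 = -15)
(-332 + 10)*(-499 + Q) = (-332 + 10)*(-499 - 15) = -322*(-514) = 165508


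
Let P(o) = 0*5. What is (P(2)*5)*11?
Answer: 0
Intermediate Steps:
P(o) = 0
(P(2)*5)*11 = (0*5)*11 = 0*11 = 0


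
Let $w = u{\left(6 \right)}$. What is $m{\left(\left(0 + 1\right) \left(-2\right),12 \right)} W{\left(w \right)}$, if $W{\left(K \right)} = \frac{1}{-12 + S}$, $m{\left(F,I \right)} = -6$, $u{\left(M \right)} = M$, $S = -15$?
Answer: $\frac{2}{9} \approx 0.22222$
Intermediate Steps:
$w = 6$
$W{\left(K \right)} = - \frac{1}{27}$ ($W{\left(K \right)} = \frac{1}{-12 - 15} = \frac{1}{-27} = - \frac{1}{27}$)
$m{\left(\left(0 + 1\right) \left(-2\right),12 \right)} W{\left(w \right)} = \left(-6\right) \left(- \frac{1}{27}\right) = \frac{2}{9}$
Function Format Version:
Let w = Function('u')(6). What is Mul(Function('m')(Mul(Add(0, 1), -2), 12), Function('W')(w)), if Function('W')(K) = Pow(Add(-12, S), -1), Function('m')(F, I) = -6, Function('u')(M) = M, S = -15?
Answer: Rational(2, 9) ≈ 0.22222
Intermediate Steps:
w = 6
Function('W')(K) = Rational(-1, 27) (Function('W')(K) = Pow(Add(-12, -15), -1) = Pow(-27, -1) = Rational(-1, 27))
Mul(Function('m')(Mul(Add(0, 1), -2), 12), Function('W')(w)) = Mul(-6, Rational(-1, 27)) = Rational(2, 9)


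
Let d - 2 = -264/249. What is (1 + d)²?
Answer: 25921/6889 ≈ 3.7627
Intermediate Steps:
d = 78/83 (d = 2 - 264/249 = 2 - 264*1/249 = 2 - 88/83 = 78/83 ≈ 0.93976)
(1 + d)² = (1 + 78/83)² = (161/83)² = 25921/6889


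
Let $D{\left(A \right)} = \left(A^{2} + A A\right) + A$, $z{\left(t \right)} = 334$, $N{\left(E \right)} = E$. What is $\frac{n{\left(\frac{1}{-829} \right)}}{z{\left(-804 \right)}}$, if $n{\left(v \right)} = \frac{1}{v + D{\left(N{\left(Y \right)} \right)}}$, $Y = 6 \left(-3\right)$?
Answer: $\frac{829}{174437846} \approx 4.7524 \cdot 10^{-6}$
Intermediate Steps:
$Y = -18$
$D{\left(A \right)} = A + 2 A^{2}$ ($D{\left(A \right)} = \left(A^{2} + A^{2}\right) + A = 2 A^{2} + A = A + 2 A^{2}$)
$n{\left(v \right)} = \frac{1}{630 + v}$ ($n{\left(v \right)} = \frac{1}{v - 18 \left(1 + 2 \left(-18\right)\right)} = \frac{1}{v - 18 \left(1 - 36\right)} = \frac{1}{v - -630} = \frac{1}{v + 630} = \frac{1}{630 + v}$)
$\frac{n{\left(\frac{1}{-829} \right)}}{z{\left(-804 \right)}} = \frac{1}{\left(630 + \frac{1}{-829}\right) 334} = \frac{1}{630 - \frac{1}{829}} \cdot \frac{1}{334} = \frac{1}{\frac{522269}{829}} \cdot \frac{1}{334} = \frac{829}{522269} \cdot \frac{1}{334} = \frac{829}{174437846}$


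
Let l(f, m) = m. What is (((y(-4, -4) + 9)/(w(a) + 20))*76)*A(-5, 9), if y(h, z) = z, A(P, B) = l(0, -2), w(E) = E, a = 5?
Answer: -152/5 ≈ -30.400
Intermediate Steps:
A(P, B) = -2
(((y(-4, -4) + 9)/(w(a) + 20))*76)*A(-5, 9) = (((-4 + 9)/(5 + 20))*76)*(-2) = ((5/25)*76)*(-2) = ((5*(1/25))*76)*(-2) = ((⅕)*76)*(-2) = (76/5)*(-2) = -152/5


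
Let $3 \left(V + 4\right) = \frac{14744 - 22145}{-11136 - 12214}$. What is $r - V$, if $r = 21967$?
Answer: $\frac{513020383}{23350} \approx 21971.0$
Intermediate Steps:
$V = - \frac{90933}{23350}$ ($V = -4 + \frac{\left(14744 - 22145\right) \frac{1}{-11136 - 12214}}{3} = -4 + \frac{\left(-7401\right) \frac{1}{-23350}}{3} = -4 + \frac{\left(-7401\right) \left(- \frac{1}{23350}\right)}{3} = -4 + \frac{1}{3} \cdot \frac{7401}{23350} = -4 + \frac{2467}{23350} = - \frac{90933}{23350} \approx -3.8943$)
$r - V = 21967 - - \frac{90933}{23350} = 21967 + \frac{90933}{23350} = \frac{513020383}{23350}$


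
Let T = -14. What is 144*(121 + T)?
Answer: 15408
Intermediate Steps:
144*(121 + T) = 144*(121 - 14) = 144*107 = 15408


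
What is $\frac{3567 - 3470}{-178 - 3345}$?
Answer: $- \frac{97}{3523} \approx -0.027533$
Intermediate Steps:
$\frac{3567 - 3470}{-178 - 3345} = \frac{97}{-178 - 3345} = \frac{97}{-3523} = 97 \left(- \frac{1}{3523}\right) = - \frac{97}{3523}$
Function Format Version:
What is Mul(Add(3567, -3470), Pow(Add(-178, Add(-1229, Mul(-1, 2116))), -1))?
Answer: Rational(-97, 3523) ≈ -0.027533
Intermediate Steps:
Mul(Add(3567, -3470), Pow(Add(-178, Add(-1229, Mul(-1, 2116))), -1)) = Mul(97, Pow(Add(-178, Add(-1229, -2116)), -1)) = Mul(97, Pow(Add(-178, -3345), -1)) = Mul(97, Pow(-3523, -1)) = Mul(97, Rational(-1, 3523)) = Rational(-97, 3523)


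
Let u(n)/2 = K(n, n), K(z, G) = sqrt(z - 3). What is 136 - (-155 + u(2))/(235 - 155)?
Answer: 2207/16 - I/40 ≈ 137.94 - 0.025*I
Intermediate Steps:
K(z, G) = sqrt(-3 + z)
u(n) = 2*sqrt(-3 + n)
136 - (-155 + u(2))/(235 - 155) = 136 - (-155 + 2*sqrt(-3 + 2))/(235 - 155) = 136 - (-155 + 2*sqrt(-1))/80 = 136 - (-155 + 2*I)/80 = 136 - (-31/16 + I/40) = 136 + (31/16 - I/40) = 2207/16 - I/40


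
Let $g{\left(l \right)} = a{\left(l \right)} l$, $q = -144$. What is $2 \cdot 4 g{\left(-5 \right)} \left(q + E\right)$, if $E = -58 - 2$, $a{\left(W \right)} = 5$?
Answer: $40800$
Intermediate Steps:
$g{\left(l \right)} = 5 l$
$E = -60$ ($E = -58 - 2 = -60$)
$2 \cdot 4 g{\left(-5 \right)} \left(q + E\right) = 2 \cdot 4 \cdot 5 \left(-5\right) \left(-144 - 60\right) = 8 \left(-25\right) \left(-204\right) = \left(-200\right) \left(-204\right) = 40800$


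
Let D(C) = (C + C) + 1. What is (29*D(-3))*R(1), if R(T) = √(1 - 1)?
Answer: 0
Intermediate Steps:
R(T) = 0 (R(T) = √0 = 0)
D(C) = 1 + 2*C (D(C) = 2*C + 1 = 1 + 2*C)
(29*D(-3))*R(1) = (29*(1 + 2*(-3)))*0 = (29*(1 - 6))*0 = (29*(-5))*0 = -145*0 = 0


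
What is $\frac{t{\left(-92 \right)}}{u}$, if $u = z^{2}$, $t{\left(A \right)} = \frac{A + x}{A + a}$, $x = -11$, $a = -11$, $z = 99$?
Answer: $\frac{1}{9801} \approx 0.00010203$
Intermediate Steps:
$t{\left(A \right)} = 1$ ($t{\left(A \right)} = \frac{A - 11}{A - 11} = \frac{-11 + A}{-11 + A} = 1$)
$u = 9801$ ($u = 99^{2} = 9801$)
$\frac{t{\left(-92 \right)}}{u} = 1 \cdot \frac{1}{9801} = \frac{1}{9801}$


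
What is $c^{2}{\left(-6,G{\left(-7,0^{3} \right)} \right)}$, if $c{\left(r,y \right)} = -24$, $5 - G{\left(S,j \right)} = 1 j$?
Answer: $576$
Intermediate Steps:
$G{\left(S,j \right)} = 5 - j$ ($G{\left(S,j \right)} = 5 - 1 j = 5 - j$)
$c^{2}{\left(-6,G{\left(-7,0^{3} \right)} \right)} = \left(-24\right)^{2} = 576$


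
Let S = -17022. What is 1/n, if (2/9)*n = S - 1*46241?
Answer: -2/569367 ≈ -3.5127e-6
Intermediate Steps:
n = -569367/2 (n = 9*(-17022 - 1*46241)/2 = 9*(-17022 - 46241)/2 = (9/2)*(-63263) = -569367/2 ≈ -2.8468e+5)
1/n = 1/(-569367/2) = -2/569367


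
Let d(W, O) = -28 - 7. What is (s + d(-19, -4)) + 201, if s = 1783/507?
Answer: 85945/507 ≈ 169.52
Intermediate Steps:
d(W, O) = -35
s = 1783/507 (s = 1783*(1/507) = 1783/507 ≈ 3.5168)
(s + d(-19, -4)) + 201 = (1783/507 - 35) + 201 = -15962/507 + 201 = 85945/507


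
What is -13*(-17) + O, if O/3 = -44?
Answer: 89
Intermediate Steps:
O = -132 (O = 3*(-44) = -132)
-13*(-17) + O = -13*(-17) - 132 = 221 - 132 = 89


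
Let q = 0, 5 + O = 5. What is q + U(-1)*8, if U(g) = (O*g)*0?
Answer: 0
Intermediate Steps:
O = 0 (O = -5 + 5 = 0)
U(g) = 0 (U(g) = (0*g)*0 = 0*0 = 0)
q + U(-1)*8 = 0 + 0*8 = 0 + 0 = 0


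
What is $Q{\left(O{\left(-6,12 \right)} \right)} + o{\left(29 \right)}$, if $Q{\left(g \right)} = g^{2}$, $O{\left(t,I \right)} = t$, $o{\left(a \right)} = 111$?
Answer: $147$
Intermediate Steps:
$Q{\left(O{\left(-6,12 \right)} \right)} + o{\left(29 \right)} = \left(-6\right)^{2} + 111 = 36 + 111 = 147$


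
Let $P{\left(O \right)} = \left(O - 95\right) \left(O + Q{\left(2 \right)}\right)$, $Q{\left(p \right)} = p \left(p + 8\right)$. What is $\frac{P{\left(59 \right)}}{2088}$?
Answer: $- \frac{79}{58} \approx -1.3621$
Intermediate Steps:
$Q{\left(p \right)} = p \left(8 + p\right)$
$P{\left(O \right)} = \left(-95 + O\right) \left(20 + O\right)$ ($P{\left(O \right)} = \left(O - 95\right) \left(O + 2 \left(8 + 2\right)\right) = \left(-95 + O\right) \left(O + 2 \cdot 10\right) = \left(-95 + O\right) \left(O + 20\right) = \left(-95 + O\right) \left(20 + O\right)$)
$\frac{P{\left(59 \right)}}{2088} = \frac{-1900 + 59^{2} - 4425}{2088} = \left(-1900 + 3481 - 4425\right) \frac{1}{2088} = \left(-2844\right) \frac{1}{2088} = - \frac{79}{58}$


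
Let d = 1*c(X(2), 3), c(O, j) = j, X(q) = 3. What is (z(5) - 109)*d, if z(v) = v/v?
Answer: -324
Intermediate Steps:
z(v) = 1
d = 3 (d = 1*3 = 3)
(z(5) - 109)*d = (1 - 109)*3 = -108*3 = -324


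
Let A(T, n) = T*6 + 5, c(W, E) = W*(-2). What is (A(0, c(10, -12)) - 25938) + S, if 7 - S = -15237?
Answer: -10689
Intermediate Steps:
S = 15244 (S = 7 - 1*(-15237) = 7 + 15237 = 15244)
c(W, E) = -2*W
A(T, n) = 5 + 6*T (A(T, n) = 6*T + 5 = 5 + 6*T)
(A(0, c(10, -12)) - 25938) + S = ((5 + 6*0) - 25938) + 15244 = ((5 + 0) - 25938) + 15244 = (5 - 25938) + 15244 = -25933 + 15244 = -10689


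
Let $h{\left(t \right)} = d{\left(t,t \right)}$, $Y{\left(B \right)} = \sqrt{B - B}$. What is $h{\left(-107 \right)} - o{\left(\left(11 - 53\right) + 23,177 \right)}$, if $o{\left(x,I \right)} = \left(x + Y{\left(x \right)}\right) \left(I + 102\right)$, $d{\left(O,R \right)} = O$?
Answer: $5194$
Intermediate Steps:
$Y{\left(B \right)} = 0$ ($Y{\left(B \right)} = \sqrt{0} = 0$)
$o{\left(x,I \right)} = x \left(102 + I\right)$ ($o{\left(x,I \right)} = \left(x + 0\right) \left(I + 102\right) = x \left(102 + I\right)$)
$h{\left(t \right)} = t$
$h{\left(-107 \right)} - o{\left(\left(11 - 53\right) + 23,177 \right)} = -107 - \left(\left(11 - 53\right) + 23\right) \left(102 + 177\right) = -107 - \left(\left(11 - 53\right) + 23\right) 279 = -107 - \left(-42 + 23\right) 279 = -107 - \left(-19\right) 279 = -107 - -5301 = -107 + 5301 = 5194$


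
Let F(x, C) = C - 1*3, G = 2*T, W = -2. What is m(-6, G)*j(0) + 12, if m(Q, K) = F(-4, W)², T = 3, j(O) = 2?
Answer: 62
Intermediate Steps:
G = 6 (G = 2*3 = 6)
F(x, C) = -3 + C (F(x, C) = C - 3 = -3 + C)
m(Q, K) = 25 (m(Q, K) = (-3 - 2)² = (-5)² = 25)
m(-6, G)*j(0) + 12 = 25*2 + 12 = 50 + 12 = 62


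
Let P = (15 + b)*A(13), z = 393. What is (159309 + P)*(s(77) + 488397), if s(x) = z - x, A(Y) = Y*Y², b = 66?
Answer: 164826278658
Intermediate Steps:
A(Y) = Y³
P = 177957 (P = (15 + 66)*13³ = 81*2197 = 177957)
s(x) = 393 - x
(159309 + P)*(s(77) + 488397) = (159309 + 177957)*((393 - 1*77) + 488397) = 337266*((393 - 77) + 488397) = 337266*(316 + 488397) = 337266*488713 = 164826278658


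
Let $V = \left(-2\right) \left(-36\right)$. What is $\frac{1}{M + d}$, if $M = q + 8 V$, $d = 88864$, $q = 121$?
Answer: $\frac{1}{89561} \approx 1.1166 \cdot 10^{-5}$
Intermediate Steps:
$V = 72$
$M = 697$ ($M = 121 + 8 \cdot 72 = 121 + 576 = 697$)
$\frac{1}{M + d} = \frac{1}{697 + 88864} = \frac{1}{89561}$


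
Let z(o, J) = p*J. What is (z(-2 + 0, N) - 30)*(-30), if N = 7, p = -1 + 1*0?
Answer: 1110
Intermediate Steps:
p = -1 (p = -1 + 0 = -1)
z(o, J) = -J
(z(-2 + 0, N) - 30)*(-30) = (-1*7 - 30)*(-30) = (-7 - 30)*(-30) = -37*(-30) = 1110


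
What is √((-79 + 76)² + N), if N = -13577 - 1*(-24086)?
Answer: √10518 ≈ 102.56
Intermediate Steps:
N = 10509 (N = -13577 + 24086 = 10509)
√((-79 + 76)² + N) = √((-79 + 76)² + 10509) = √((-3)² + 10509) = √(9 + 10509) = √10518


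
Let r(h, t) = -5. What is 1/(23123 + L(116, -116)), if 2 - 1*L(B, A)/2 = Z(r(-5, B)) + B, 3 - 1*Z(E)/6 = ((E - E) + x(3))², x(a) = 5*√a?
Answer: 1/23759 ≈ 4.2089e-5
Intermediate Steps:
Z(E) = -432 (Z(E) = 18 - 6*((E - E) + 5*√3)² = 18 - 6*(0 + 5*√3)² = 18 - 6*(5*√3)² = 18 - 6*75 = 18 - 450 = -432)
L(B, A) = 868 - 2*B (L(B, A) = 4 - 2*(-432 + B) = 4 + (864 - 2*B) = 868 - 2*B)
1/(23123 + L(116, -116)) = 1/(23123 + (868 - 2*116)) = 1/(23123 + (868 - 232)) = 1/(23123 + 636) = 1/23759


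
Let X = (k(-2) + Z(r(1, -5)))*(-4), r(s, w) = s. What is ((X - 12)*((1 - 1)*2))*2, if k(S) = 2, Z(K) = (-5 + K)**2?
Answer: 0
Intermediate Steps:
X = -72 (X = (2 + (-5 + 1)**2)*(-4) = (2 + (-4)**2)*(-4) = (2 + 16)*(-4) = 18*(-4) = -72)
((X - 12)*((1 - 1)*2))*2 = ((-72 - 12)*((1 - 1)*2))*2 = -0*2*2 = -84*0*2 = 0*2 = 0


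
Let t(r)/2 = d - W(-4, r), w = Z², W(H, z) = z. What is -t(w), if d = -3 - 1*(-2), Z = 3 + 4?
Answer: 100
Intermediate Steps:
Z = 7
d = -1 (d = -3 + 2 = -1)
w = 49 (w = 7² = 49)
t(r) = -2 - 2*r (t(r) = 2*(-1 - r) = -2 - 2*r)
-t(w) = -(-2 - 2*49) = -(-2 - 98) = -1*(-100) = 100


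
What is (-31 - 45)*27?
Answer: -2052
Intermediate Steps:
(-31 - 45)*27 = -76*27 = -2052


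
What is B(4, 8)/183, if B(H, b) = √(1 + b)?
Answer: 1/61 ≈ 0.016393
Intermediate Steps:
B(4, 8)/183 = √(1 + 8)/183 = √9*(1/183) = 3*(1/183) = 1/61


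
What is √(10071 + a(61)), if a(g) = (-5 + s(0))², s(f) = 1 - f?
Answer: √10087 ≈ 100.43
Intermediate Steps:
a(g) = 16 (a(g) = (-5 + (1 - 1*0))² = (-5 + (1 + 0))² = (-5 + 1)² = (-4)² = 16)
√(10071 + a(61)) = √(10071 + 16) = √10087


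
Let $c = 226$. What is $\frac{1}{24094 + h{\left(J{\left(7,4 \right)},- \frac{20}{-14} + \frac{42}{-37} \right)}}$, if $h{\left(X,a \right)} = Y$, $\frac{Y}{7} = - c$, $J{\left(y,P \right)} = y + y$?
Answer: $\frac{1}{22512} \approx 4.4421 \cdot 10^{-5}$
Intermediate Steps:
$J{\left(y,P \right)} = 2 y$
$Y = -1582$ ($Y = 7 \left(\left(-1\right) 226\right) = 7 \left(-226\right) = -1582$)
$h{\left(X,a \right)} = -1582$
$\frac{1}{24094 + h{\left(J{\left(7,4 \right)},- \frac{20}{-14} + \frac{42}{-37} \right)}} = \frac{1}{24094 - 1582} = \frac{1}{22512}$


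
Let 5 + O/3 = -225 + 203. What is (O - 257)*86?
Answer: -29068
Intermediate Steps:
O = -81 (O = -15 + 3*(-225 + 203) = -15 + 3*(-22) = -15 - 66 = -81)
(O - 257)*86 = (-81 - 257)*86 = -338*86 = -29068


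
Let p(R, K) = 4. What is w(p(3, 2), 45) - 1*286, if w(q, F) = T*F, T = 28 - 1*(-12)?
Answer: 1514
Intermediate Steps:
T = 40 (T = 28 + 12 = 40)
w(q, F) = 40*F
w(p(3, 2), 45) - 1*286 = 40*45 - 1*286 = 1800 - 286 = 1514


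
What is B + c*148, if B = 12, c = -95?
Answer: -14048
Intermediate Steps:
B + c*148 = 12 - 95*148 = 12 - 14060 = -14048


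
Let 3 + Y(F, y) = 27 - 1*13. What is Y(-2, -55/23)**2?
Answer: 121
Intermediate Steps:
Y(F, y) = 11 (Y(F, y) = -3 + (27 - 1*13) = -3 + (27 - 13) = -3 + 14 = 11)
Y(-2, -55/23)**2 = 11**2 = 121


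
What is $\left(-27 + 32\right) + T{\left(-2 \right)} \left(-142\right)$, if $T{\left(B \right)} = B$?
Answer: $289$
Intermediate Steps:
$\left(-27 + 32\right) + T{\left(-2 \right)} \left(-142\right) = \left(-27 + 32\right) - -284 = 5 + 284 = 289$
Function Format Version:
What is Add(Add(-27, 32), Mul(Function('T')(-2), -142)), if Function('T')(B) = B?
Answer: 289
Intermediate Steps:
Add(Add(-27, 32), Mul(Function('T')(-2), -142)) = Add(Add(-27, 32), Mul(-2, -142)) = Add(5, 284) = 289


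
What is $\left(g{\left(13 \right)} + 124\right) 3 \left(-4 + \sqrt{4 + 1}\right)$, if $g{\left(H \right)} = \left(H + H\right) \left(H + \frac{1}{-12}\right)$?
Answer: $-5518 + \frac{2759 \sqrt{5}}{2} \approx -2433.3$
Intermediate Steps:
$g{\left(H \right)} = 2 H \left(- \frac{1}{12} + H\right)$ ($g{\left(H \right)} = 2 H \left(H - \frac{1}{12}\right) = 2 H \left(- \frac{1}{12} + H\right)$)
$\left(g{\left(13 \right)} + 124\right) 3 \left(-4 + \sqrt{4 + 1}\right) = \left(\frac{1}{6} \cdot 13 \left(-1 + 12 \cdot 13\right) + 124\right) 3 \left(-4 + \sqrt{4 + 1}\right) = \left(\frac{1}{6} \cdot 13 \left(-1 + 156\right) + 124\right) 3 \left(-4 + \sqrt{5}\right) = \left(\frac{1}{6} \cdot 13 \cdot 155 + 124\right) \left(-12 + 3 \sqrt{5}\right) = \left(\frac{2015}{6} + 124\right) \left(-12 + 3 \sqrt{5}\right) = \frac{2759 \left(-12 + 3 \sqrt{5}\right)}{6} = -5518 + \frac{2759 \sqrt{5}}{2}$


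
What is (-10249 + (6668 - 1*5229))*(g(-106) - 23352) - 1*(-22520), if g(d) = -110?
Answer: 206722740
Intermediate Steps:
(-10249 + (6668 - 1*5229))*(g(-106) - 23352) - 1*(-22520) = (-10249 + (6668 - 1*5229))*(-110 - 23352) - 1*(-22520) = (-10249 + (6668 - 5229))*(-23462) + 22520 = (-10249 + 1439)*(-23462) + 22520 = -8810*(-23462) + 22520 = 206700220 + 22520 = 206722740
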